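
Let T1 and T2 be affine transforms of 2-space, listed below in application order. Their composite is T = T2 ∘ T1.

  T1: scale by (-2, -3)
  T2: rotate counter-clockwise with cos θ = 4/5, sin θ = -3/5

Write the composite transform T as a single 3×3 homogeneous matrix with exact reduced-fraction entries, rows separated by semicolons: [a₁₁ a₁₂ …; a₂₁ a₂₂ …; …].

T = [-8/5 -9/5 0; 6/5 -12/5 0; 0 0 1]

T1 = [-2 0 0; 0 -3 0; 0 0 1]
T2·T1 = [-8/5 -9/5 0; 6/5 -12/5 0; 0 0 1]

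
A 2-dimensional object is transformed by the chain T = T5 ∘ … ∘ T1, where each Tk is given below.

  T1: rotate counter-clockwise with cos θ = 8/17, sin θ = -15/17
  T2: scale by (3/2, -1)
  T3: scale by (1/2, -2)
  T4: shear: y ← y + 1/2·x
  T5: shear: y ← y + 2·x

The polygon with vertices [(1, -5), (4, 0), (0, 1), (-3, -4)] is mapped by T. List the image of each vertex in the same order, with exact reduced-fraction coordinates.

T1 rotate counter-clockwise with cos θ = 8/17, sin θ = -15/17: (1, -5) → (-67/17, -55/17); (4, 0) → (32/17, -60/17); (0, 1) → (15/17, 8/17); (-3, -4) → (-84/17, 13/17)
T2 scale by (3/2, -1): (-67/17, -55/17) → (-201/34, 55/17); (32/17, -60/17) → (48/17, 60/17); (15/17, 8/17) → (45/34, -8/17); (-84/17, 13/17) → (-126/17, -13/17)
T3 scale by (1/2, -2): (-201/34, 55/17) → (-201/68, -110/17); (48/17, 60/17) → (24/17, -120/17); (45/34, -8/17) → (45/68, 16/17); (-126/17, -13/17) → (-63/17, 26/17)
T4 shear: y ← y + 1/2·x: (-201/68, -110/17) → (-201/68, -1081/136); (24/17, -120/17) → (24/17, -108/17); (45/68, 16/17) → (45/68, 173/136); (-63/17, 26/17) → (-63/17, -11/34)
T5 shear: y ← y + 2·x: (-201/68, -1081/136) → (-201/68, -1885/136); (24/17, -108/17) → (24/17, -60/17); (45/68, 173/136) → (45/68, 353/136); (-63/17, -11/34) → (-63/17, -263/34)

image vertices: (-201/68, -1885/136), (24/17, -60/17), (45/68, 353/136), (-63/17, -263/34)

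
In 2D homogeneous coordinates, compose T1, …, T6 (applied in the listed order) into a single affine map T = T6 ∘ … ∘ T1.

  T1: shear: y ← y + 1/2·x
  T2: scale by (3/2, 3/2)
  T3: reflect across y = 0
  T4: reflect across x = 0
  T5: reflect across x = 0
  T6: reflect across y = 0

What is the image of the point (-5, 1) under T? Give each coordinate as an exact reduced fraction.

T1 shear: y ← y + 1/2·x: (-5, 1) → (-5, -3/2)
T2 scale by (3/2, 3/2): (-5, -3/2) → (-15/2, -9/4)
T3 reflect across y = 0: (-15/2, -9/4) → (-15/2, 9/4)
T4 reflect across x = 0: (-15/2, 9/4) → (15/2, 9/4)
T5 reflect across x = 0: (15/2, 9/4) → (-15/2, 9/4)
T6 reflect across y = 0: (-15/2, 9/4) → (-15/2, -9/4)

T(p) = (-15/2, -9/4)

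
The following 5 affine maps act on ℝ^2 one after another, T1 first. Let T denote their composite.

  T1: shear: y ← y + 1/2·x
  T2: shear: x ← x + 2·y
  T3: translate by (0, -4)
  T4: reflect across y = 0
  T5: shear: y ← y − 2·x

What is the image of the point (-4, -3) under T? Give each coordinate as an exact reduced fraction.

T(p) = (-14, 37)

T1 shear: y ← y + 1/2·x: (-4, -3) → (-4, -5)
T2 shear: x ← x + 2·y: (-4, -5) → (-14, -5)
T3 translate by (0, -4): (-14, -5) → (-14, -9)
T4 reflect across y = 0: (-14, -9) → (-14, 9)
T5 shear: y ← y − 2·x: (-14, 9) → (-14, 37)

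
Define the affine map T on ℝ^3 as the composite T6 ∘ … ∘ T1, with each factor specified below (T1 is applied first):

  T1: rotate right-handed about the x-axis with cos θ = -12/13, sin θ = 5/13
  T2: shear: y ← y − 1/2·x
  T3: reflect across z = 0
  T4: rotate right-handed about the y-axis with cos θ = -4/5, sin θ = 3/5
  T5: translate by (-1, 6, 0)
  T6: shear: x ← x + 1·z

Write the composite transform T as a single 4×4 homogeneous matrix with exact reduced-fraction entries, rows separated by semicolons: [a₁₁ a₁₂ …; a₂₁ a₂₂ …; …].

T1 = [1 0 0 0; 0 -12/13 -5/13 0; 0 5/13 -12/13 0; 0 0 0 1]
T2·T1 = [1 0 0 0; -1/2 -12/13 -5/13 0; 0 5/13 -12/13 0; 0 0 0 1]
T3·…·T1 = [1 0 0 0; -1/2 -12/13 -5/13 0; 0 -5/13 12/13 0; 0 0 0 1]
T4·…·T1 = [-4/5 -3/13 36/65 0; -1/2 -12/13 -5/13 0; -3/5 4/13 -48/65 0; 0 0 0 1]
T5·…·T1 = [-4/5 -3/13 36/65 -1; -1/2 -12/13 -5/13 6; -3/5 4/13 -48/65 0; 0 0 0 1]
T6·…·T1 = [-7/5 1/13 -12/65 -1; -1/2 -12/13 -5/13 6; -3/5 4/13 -48/65 0; 0 0 0 1]

T = [-7/5 1/13 -12/65 -1; -1/2 -12/13 -5/13 6; -3/5 4/13 -48/65 0; 0 0 0 1]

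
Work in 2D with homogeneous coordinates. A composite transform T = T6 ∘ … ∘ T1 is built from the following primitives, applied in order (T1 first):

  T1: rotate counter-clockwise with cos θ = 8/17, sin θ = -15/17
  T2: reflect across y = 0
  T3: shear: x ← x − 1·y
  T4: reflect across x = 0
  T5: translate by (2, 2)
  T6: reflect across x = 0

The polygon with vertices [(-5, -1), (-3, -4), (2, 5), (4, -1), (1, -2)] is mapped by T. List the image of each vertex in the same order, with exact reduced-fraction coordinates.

T1 rotate counter-clockwise with cos θ = 8/17, sin θ = -15/17: (-5, -1) → (-55/17, 67/17); (-3, -4) → (-84/17, 13/17); (2, 5) → (91/17, 10/17); (4, -1) → (1, -4); (1, -2) → (-22/17, -31/17)
T2 reflect across y = 0: (-55/17, 67/17) → (-55/17, -67/17); (-84/17, 13/17) → (-84/17, -13/17); (91/17, 10/17) → (91/17, -10/17); (1, -4) → (1, 4); (-22/17, -31/17) → (-22/17, 31/17)
T3 shear: x ← x − 1·y: (-55/17, -67/17) → (12/17, -67/17); (-84/17, -13/17) → (-71/17, -13/17); (91/17, -10/17) → (101/17, -10/17); (1, 4) → (-3, 4); (-22/17, 31/17) → (-53/17, 31/17)
T4 reflect across x = 0: (12/17, -67/17) → (-12/17, -67/17); (-71/17, -13/17) → (71/17, -13/17); (101/17, -10/17) → (-101/17, -10/17); (-3, 4) → (3, 4); (-53/17, 31/17) → (53/17, 31/17)
T5 translate by (2, 2): (-12/17, -67/17) → (22/17, -33/17); (71/17, -13/17) → (105/17, 21/17); (-101/17, -10/17) → (-67/17, 24/17); (3, 4) → (5, 6); (53/17, 31/17) → (87/17, 65/17)
T6 reflect across x = 0: (22/17, -33/17) → (-22/17, -33/17); (105/17, 21/17) → (-105/17, 21/17); (-67/17, 24/17) → (67/17, 24/17); (5, 6) → (-5, 6); (87/17, 65/17) → (-87/17, 65/17)

image vertices: (-22/17, -33/17), (-105/17, 21/17), (67/17, 24/17), (-5, 6), (-87/17, 65/17)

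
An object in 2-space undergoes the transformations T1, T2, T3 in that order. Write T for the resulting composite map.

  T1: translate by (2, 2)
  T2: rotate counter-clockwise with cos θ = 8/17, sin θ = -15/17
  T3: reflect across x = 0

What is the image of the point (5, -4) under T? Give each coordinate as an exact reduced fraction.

T1 translate by (2, 2): (5, -4) → (7, -2)
T2 rotate counter-clockwise with cos θ = 8/17, sin θ = -15/17: (7, -2) → (26/17, -121/17)
T3 reflect across x = 0: (26/17, -121/17) → (-26/17, -121/17)

T(p) = (-26/17, -121/17)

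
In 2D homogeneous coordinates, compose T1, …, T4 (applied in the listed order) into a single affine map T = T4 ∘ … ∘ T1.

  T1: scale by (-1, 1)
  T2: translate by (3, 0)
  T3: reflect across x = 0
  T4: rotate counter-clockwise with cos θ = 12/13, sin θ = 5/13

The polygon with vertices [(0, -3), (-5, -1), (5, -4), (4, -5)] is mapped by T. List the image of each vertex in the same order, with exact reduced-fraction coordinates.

image vertices: (-21/13, -51/13), (-7, -4), (44/13, -38/13), (37/13, -55/13)

T1 scale by (-1, 1): (0, -3) → (0, -3); (-5, -1) → (5, -1); (5, -4) → (-5, -4); (4, -5) → (-4, -5)
T2 translate by (3, 0): (0, -3) → (3, -3); (5, -1) → (8, -1); (-5, -4) → (-2, -4); (-4, -5) → (-1, -5)
T3 reflect across x = 0: (3, -3) → (-3, -3); (8, -1) → (-8, -1); (-2, -4) → (2, -4); (-1, -5) → (1, -5)
T4 rotate counter-clockwise with cos θ = 12/13, sin θ = 5/13: (-3, -3) → (-21/13, -51/13); (-8, -1) → (-7, -4); (2, -4) → (44/13, -38/13); (1, -5) → (37/13, -55/13)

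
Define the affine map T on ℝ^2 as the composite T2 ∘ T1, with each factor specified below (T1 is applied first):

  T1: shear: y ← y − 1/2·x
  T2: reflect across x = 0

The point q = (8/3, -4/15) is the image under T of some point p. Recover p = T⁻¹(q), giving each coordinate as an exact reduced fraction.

T1 = [1 0 0; -1/2 1 0; 0 0 1]
T2·T1 = [-1 0 0; -1/2 1 0; 0 0 1]
det M = -1; M⁻¹ = [-1 0 0; -1/2 1 0; 0 0 1]
M⁻¹ · (8/3, -4/15)ᵀ = (-8/3, -8/5)ᵀ

p = (-8/3, -8/5)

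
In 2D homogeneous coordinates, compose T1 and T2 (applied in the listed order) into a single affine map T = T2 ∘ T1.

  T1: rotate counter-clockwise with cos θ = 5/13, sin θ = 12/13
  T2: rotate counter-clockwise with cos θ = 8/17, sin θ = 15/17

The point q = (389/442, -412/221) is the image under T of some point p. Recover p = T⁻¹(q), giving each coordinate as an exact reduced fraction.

T1 = [5/13 -12/13 0; 12/13 5/13 0; 0 0 1]
T2·T1 = [-140/221 -171/221 0; 171/221 -140/221 0; 0 0 1]
det M = 1; M⁻¹ = [-140/221 171/221 0; -171/221 -140/221 0; 0 0 1]
M⁻¹ · (389/442, -412/221)ᵀ = (-2, 1/2)ᵀ

p = (-2, 1/2)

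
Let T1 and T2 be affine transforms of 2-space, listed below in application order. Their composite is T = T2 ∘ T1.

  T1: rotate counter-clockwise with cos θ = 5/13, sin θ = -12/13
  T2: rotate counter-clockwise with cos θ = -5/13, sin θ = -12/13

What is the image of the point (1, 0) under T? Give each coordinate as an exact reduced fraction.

T(p) = (-1, 0)

T1 rotate counter-clockwise with cos θ = 5/13, sin θ = -12/13: (1, 0) → (5/13, -12/13)
T2 rotate counter-clockwise with cos θ = -5/13, sin θ = -12/13: (5/13, -12/13) → (-1, 0)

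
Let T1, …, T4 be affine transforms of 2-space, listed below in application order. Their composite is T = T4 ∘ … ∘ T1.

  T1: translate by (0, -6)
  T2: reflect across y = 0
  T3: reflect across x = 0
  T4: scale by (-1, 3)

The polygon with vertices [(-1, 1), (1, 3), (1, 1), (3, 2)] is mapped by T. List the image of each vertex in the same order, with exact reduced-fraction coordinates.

T1 translate by (0, -6): (-1, 1) → (-1, -5); (1, 3) → (1, -3); (1, 1) → (1, -5); (3, 2) → (3, -4)
T2 reflect across y = 0: (-1, -5) → (-1, 5); (1, -3) → (1, 3); (1, -5) → (1, 5); (3, -4) → (3, 4)
T3 reflect across x = 0: (-1, 5) → (1, 5); (1, 3) → (-1, 3); (1, 5) → (-1, 5); (3, 4) → (-3, 4)
T4 scale by (-1, 3): (1, 5) → (-1, 15); (-1, 3) → (1, 9); (-1, 5) → (1, 15); (-3, 4) → (3, 12)

image vertices: (-1, 15), (1, 9), (1, 15), (3, 12)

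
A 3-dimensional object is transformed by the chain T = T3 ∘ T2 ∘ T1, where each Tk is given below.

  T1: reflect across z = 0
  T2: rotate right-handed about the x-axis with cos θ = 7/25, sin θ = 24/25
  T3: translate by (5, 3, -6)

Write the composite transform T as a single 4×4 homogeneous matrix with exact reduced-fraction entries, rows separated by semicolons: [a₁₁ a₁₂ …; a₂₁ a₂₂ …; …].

T1 = [1 0 0 0; 0 1 0 0; 0 0 -1 0; 0 0 0 1]
T2·T1 = [1 0 0 0; 0 7/25 24/25 0; 0 24/25 -7/25 0; 0 0 0 1]
T3·…·T1 = [1 0 0 5; 0 7/25 24/25 3; 0 24/25 -7/25 -6; 0 0 0 1]

T = [1 0 0 5; 0 7/25 24/25 3; 0 24/25 -7/25 -6; 0 0 0 1]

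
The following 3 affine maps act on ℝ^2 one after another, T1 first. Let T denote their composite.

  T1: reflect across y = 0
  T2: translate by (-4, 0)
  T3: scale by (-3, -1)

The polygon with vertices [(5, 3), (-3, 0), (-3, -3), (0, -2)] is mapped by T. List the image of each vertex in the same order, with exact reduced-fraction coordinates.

T1 reflect across y = 0: (5, 3) → (5, -3); (-3, 0) → (-3, 0); (-3, -3) → (-3, 3); (0, -2) → (0, 2)
T2 translate by (-4, 0): (5, -3) → (1, -3); (-3, 0) → (-7, 0); (-3, 3) → (-7, 3); (0, 2) → (-4, 2)
T3 scale by (-3, -1): (1, -3) → (-3, 3); (-7, 0) → (21, 0); (-7, 3) → (21, -3); (-4, 2) → (12, -2)

image vertices: (-3, 3), (21, 0), (21, -3), (12, -2)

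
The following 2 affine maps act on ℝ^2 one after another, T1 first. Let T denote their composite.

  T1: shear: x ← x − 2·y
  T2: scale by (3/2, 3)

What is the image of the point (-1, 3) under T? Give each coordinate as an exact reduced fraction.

T1 shear: x ← x − 2·y: (-1, 3) → (-7, 3)
T2 scale by (3/2, 3): (-7, 3) → (-21/2, 9)

T(p) = (-21/2, 9)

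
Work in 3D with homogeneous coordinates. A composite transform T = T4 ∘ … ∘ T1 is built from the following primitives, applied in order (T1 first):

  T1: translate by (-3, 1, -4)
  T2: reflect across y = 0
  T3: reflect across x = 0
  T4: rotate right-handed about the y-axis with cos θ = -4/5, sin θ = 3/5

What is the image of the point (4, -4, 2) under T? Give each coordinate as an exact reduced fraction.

T1 translate by (-3, 1, -4): (4, -4, 2) → (1, -3, -2)
T2 reflect across y = 0: (1, -3, -2) → (1, 3, -2)
T3 reflect across x = 0: (1, 3, -2) → (-1, 3, -2)
T4 rotate right-handed about the y-axis with cos θ = -4/5, sin θ = 3/5: (-1, 3, -2) → (-2/5, 3, 11/5)

T(p) = (-2/5, 3, 11/5)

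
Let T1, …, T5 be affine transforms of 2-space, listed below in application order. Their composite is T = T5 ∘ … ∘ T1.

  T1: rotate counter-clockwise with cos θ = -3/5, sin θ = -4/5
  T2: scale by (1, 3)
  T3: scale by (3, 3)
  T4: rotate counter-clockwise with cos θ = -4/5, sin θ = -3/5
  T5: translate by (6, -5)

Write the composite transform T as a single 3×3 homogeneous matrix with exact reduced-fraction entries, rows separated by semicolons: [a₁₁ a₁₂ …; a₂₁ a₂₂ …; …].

T = [-72/25 -129/25 6; 171/25 72/25 -5; 0 0 1]

T1 = [-3/5 4/5 0; -4/5 -3/5 0; 0 0 1]
T2·T1 = [-3/5 4/5 0; -12/5 -9/5 0; 0 0 1]
T3·…·T1 = [-9/5 12/5 0; -36/5 -27/5 0; 0 0 1]
T4·…·T1 = [-72/25 -129/25 0; 171/25 72/25 0; 0 0 1]
T5·…·T1 = [-72/25 -129/25 6; 171/25 72/25 -5; 0 0 1]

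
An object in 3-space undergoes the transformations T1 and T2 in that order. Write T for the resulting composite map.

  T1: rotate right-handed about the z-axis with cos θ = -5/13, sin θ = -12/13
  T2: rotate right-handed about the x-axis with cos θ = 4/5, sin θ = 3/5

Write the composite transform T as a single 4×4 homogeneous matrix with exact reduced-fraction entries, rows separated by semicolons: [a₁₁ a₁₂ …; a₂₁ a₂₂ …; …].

T1 = [-5/13 12/13 0 0; -12/13 -5/13 0 0; 0 0 1 0; 0 0 0 1]
T2·T1 = [-5/13 12/13 0 0; -48/65 -4/13 -3/5 0; -36/65 -3/13 4/5 0; 0 0 0 1]

T = [-5/13 12/13 0 0; -48/65 -4/13 -3/5 0; -36/65 -3/13 4/5 0; 0 0 0 1]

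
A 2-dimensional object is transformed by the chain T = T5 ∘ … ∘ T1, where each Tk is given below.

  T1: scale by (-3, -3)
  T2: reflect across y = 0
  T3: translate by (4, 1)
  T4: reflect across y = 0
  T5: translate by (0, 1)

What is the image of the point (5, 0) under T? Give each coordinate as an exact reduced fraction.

T1 scale by (-3, -3): (5, 0) → (-15, 0)
T2 reflect across y = 0: (-15, 0) → (-15, 0)
T3 translate by (4, 1): (-15, 0) → (-11, 1)
T4 reflect across y = 0: (-11, 1) → (-11, -1)
T5 translate by (0, 1): (-11, -1) → (-11, 0)

T(p) = (-11, 0)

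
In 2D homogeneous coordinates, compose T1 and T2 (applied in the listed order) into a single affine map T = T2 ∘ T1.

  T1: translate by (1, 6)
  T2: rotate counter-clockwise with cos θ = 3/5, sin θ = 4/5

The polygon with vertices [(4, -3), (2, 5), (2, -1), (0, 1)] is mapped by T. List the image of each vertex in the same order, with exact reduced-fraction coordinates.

image vertices: (3/5, 29/5), (-7, 9), (-11/5, 27/5), (-5, 5)

T1 translate by (1, 6): (4, -3) → (5, 3); (2, 5) → (3, 11); (2, -1) → (3, 5); (0, 1) → (1, 7)
T2 rotate counter-clockwise with cos θ = 3/5, sin θ = 4/5: (5, 3) → (3/5, 29/5); (3, 11) → (-7, 9); (3, 5) → (-11/5, 27/5); (1, 7) → (-5, 5)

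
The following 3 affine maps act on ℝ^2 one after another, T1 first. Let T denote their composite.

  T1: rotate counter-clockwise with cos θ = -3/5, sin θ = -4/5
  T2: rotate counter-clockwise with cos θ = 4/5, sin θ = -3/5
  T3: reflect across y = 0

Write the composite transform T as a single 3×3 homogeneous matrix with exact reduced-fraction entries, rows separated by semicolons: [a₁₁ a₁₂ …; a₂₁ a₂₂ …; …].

T = [-24/25 7/25 0; 7/25 24/25 0; 0 0 1]

T1 = [-3/5 4/5 0; -4/5 -3/5 0; 0 0 1]
T2·T1 = [-24/25 7/25 0; -7/25 -24/25 0; 0 0 1]
T3·…·T1 = [-24/25 7/25 0; 7/25 24/25 0; 0 0 1]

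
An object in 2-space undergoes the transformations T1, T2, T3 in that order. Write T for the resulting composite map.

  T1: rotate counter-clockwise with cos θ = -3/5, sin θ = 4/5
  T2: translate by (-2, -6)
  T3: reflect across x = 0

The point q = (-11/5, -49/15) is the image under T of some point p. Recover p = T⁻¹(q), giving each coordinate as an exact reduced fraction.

T1 = [-3/5 -4/5 0; 4/5 -3/5 0; 0 0 1]
T2·T1 = [-3/5 -4/5 -2; 4/5 -3/5 -6; 0 0 1]
T3·…·T1 = [3/5 4/5 2; 4/5 -3/5 -6; 0 0 1]
det M = -1; M⁻¹ = [3/5 4/5 18/5; 4/5 -3/5 -26/5; 0 0 1]
M⁻¹ · (-11/5, -49/15)ᵀ = (-1/3, -5)ᵀ

p = (-1/3, -5)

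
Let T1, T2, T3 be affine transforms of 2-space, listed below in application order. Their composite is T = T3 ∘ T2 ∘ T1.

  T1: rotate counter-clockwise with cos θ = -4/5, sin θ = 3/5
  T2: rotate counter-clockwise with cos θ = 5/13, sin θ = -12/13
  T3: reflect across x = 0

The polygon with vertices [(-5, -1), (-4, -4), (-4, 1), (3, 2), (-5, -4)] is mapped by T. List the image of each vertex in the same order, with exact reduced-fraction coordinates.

T1 rotate counter-clockwise with cos θ = -4/5, sin θ = 3/5: (-5, -1) → (23/5, -11/5); (-4, -4) → (28/5, 4/5); (-4, 1) → (13/5, -16/5); (3, 2) → (-18/5, 1/5); (-5, -4) → (32/5, 1/5)
T2 rotate counter-clockwise with cos θ = 5/13, sin θ = -12/13: (23/5, -11/5) → (-17/65, -331/65); (28/5, 4/5) → (188/65, -316/65); (13/5, -16/5) → (-127/65, -236/65); (-18/5, 1/5) → (-6/5, 17/5); (32/5, 1/5) → (172/65, -379/65)
T3 reflect across x = 0: (-17/65, -331/65) → (17/65, -331/65); (188/65, -316/65) → (-188/65, -316/65); (-127/65, -236/65) → (127/65, -236/65); (-6/5, 17/5) → (6/5, 17/5); (172/65, -379/65) → (-172/65, -379/65)

image vertices: (17/65, -331/65), (-188/65, -316/65), (127/65, -236/65), (6/5, 17/5), (-172/65, -379/65)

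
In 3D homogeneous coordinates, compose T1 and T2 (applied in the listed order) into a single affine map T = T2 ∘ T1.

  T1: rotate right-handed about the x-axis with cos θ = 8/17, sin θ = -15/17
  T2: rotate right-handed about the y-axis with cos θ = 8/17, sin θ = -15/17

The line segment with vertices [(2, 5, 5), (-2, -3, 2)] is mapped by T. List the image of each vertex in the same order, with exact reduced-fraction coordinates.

T1 rotate right-handed about the x-axis with cos θ = 8/17, sin θ = -15/17: (2, 5, 5) → (2, 115/17, -35/17); (-2, -3, 2) → (-2, 6/17, 61/17)
T2 rotate right-handed about the y-axis with cos θ = 8/17, sin θ = -15/17: (2, 115/17, -35/17) → (797/289, 115/17, 230/289); (-2, 6/17, 61/17) → (-1187/289, 6/17, -22/289)

image vertices: (797/289, 115/17, 230/289), (-1187/289, 6/17, -22/289)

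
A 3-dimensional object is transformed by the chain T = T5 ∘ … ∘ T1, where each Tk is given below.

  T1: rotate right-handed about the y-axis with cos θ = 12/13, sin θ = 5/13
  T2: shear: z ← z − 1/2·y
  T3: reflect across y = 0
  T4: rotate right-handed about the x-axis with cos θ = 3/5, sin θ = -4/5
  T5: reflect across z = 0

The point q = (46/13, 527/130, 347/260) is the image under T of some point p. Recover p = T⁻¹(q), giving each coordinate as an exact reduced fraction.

p = (3, -7/2, 2)

T1 = [12/13 0 5/13 0; 0 1 0 0; -5/13 0 12/13 0; 0 0 0 1]
T2·T1 = [12/13 0 5/13 0; 0 1 0 0; -5/13 -1/2 12/13 0; 0 0 0 1]
T3·…·T1 = [12/13 0 5/13 0; 0 -1 0 0; -5/13 -1/2 12/13 0; 0 0 0 1]
T4·…·T1 = [12/13 0 5/13 0; -4/13 -1 48/65 0; -3/13 1/2 36/65 0; 0 0 0 1]
T5·…·T1 = [12/13 0 5/13 0; -4/13 -1 48/65 0; 3/13 -1/2 -36/65 0; 0 0 0 1]
det M = 1; M⁻¹ = [12/13 -5/26 5/13 0; 0 -3/5 -4/5 0; 5/13 6/13 -12/13 0; 0 0 0 1]
M⁻¹ · (46/13, 527/130, 347/260)ᵀ = (3, -7/2, 2)ᵀ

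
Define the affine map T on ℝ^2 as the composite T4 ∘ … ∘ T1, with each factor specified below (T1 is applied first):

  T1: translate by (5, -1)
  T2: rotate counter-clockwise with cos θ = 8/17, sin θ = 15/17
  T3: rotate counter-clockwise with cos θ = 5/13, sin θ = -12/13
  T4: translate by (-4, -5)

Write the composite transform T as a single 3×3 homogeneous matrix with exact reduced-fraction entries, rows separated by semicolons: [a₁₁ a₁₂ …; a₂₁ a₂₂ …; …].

T1 = [1 0 5; 0 1 -1; 0 0 1]
T2·T1 = [8/17 -15/17 55/17; 15/17 8/17 67/17; 0 0 1]
T3·…·T1 = [220/221 21/221 83/17; -21/221 220/221 -25/17; 0 0 1]
T4·…·T1 = [220/221 21/221 15/17; -21/221 220/221 -110/17; 0 0 1]

T = [220/221 21/221 15/17; -21/221 220/221 -110/17; 0 0 1]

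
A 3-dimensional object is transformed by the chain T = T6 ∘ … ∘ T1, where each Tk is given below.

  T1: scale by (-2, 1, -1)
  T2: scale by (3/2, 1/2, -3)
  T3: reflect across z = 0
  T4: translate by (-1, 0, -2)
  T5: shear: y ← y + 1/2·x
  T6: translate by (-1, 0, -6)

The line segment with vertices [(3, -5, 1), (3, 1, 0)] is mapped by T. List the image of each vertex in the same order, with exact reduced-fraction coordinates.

image vertices: (-11, -15/2, -11), (-11, -9/2, -8)

T1 scale by (-2, 1, -1): (3, -5, 1) → (-6, -5, -1); (3, 1, 0) → (-6, 1, 0)
T2 scale by (3/2, 1/2, -3): (-6, -5, -1) → (-9, -5/2, 3); (-6, 1, 0) → (-9, 1/2, 0)
T3 reflect across z = 0: (-9, -5/2, 3) → (-9, -5/2, -3); (-9, 1/2, 0) → (-9, 1/2, 0)
T4 translate by (-1, 0, -2): (-9, -5/2, -3) → (-10, -5/2, -5); (-9, 1/2, 0) → (-10, 1/2, -2)
T5 shear: y ← y + 1/2·x: (-10, -5/2, -5) → (-10, -15/2, -5); (-10, 1/2, -2) → (-10, -9/2, -2)
T6 translate by (-1, 0, -6): (-10, -15/2, -5) → (-11, -15/2, -11); (-10, -9/2, -2) → (-11, -9/2, -8)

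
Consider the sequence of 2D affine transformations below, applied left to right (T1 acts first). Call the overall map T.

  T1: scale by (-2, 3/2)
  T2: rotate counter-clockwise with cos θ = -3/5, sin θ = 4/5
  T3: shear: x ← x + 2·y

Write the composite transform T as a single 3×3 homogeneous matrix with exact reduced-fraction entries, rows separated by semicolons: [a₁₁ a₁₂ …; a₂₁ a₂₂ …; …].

T = [-2 -3 0; -8/5 -9/10 0; 0 0 1]

T1 = [-2 0 0; 0 3/2 0; 0 0 1]
T2·T1 = [6/5 -6/5 0; -8/5 -9/10 0; 0 0 1]
T3·…·T1 = [-2 -3 0; -8/5 -9/10 0; 0 0 1]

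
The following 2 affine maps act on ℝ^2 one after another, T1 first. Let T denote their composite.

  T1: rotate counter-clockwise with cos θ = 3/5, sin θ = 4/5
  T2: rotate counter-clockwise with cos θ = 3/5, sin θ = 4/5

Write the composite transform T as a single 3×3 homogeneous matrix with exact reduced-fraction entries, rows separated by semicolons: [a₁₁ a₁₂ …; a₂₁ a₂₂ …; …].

T = [-7/25 -24/25 0; 24/25 -7/25 0; 0 0 1]

T1 = [3/5 -4/5 0; 4/5 3/5 0; 0 0 1]
T2·T1 = [-7/25 -24/25 0; 24/25 -7/25 0; 0 0 1]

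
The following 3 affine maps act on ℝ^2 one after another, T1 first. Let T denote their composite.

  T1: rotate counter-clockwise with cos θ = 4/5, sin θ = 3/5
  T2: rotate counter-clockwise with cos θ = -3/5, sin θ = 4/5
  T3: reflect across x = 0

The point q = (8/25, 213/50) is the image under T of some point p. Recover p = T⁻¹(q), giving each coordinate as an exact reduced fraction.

T1 = [4/5 -3/5 0; 3/5 4/5 0; 0 0 1]
T2·T1 = [-24/25 -7/25 0; 7/25 -24/25 0; 0 0 1]
T3·…·T1 = [24/25 7/25 0; 7/25 -24/25 0; 0 0 1]
det M = -1; M⁻¹ = [24/25 7/25 0; 7/25 -24/25 0; 0 0 1]
M⁻¹ · (8/25, 213/50)ᵀ = (3/2, -4)ᵀ

p = (3/2, -4)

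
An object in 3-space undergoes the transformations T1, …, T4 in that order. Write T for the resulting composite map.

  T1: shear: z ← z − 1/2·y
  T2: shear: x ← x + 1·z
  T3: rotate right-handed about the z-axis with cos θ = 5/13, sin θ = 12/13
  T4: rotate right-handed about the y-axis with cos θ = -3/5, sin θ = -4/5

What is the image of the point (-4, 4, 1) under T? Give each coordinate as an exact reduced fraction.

T1 shear: z ← z − 1/2·y: (-4, 4, 1) → (-4, 4, -1)
T2 shear: x ← x + 1·z: (-4, 4, -1) → (-5, 4, -1)
T3 rotate right-handed about the z-axis with cos θ = 5/13, sin θ = 12/13: (-5, 4, -1) → (-73/13, -40/13, -1)
T4 rotate right-handed about the y-axis with cos θ = -3/5, sin θ = -4/5: (-73/13, -40/13, -1) → (271/65, -40/13, -253/65)

T(p) = (271/65, -40/13, -253/65)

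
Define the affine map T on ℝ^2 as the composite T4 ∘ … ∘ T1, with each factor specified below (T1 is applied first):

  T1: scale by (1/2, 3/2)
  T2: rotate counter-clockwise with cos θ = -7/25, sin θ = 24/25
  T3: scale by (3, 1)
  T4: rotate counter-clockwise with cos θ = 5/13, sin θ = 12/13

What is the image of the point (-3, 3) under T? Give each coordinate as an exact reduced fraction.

T1 scale by (1/2, 3/2): (-3, 3) → (-3/2, 9/2)
T2 rotate counter-clockwise with cos θ = -7/25, sin θ = 24/25: (-3/2, 9/2) → (-39/10, -27/10)
T3 scale by (3, 1): (-39/10, -27/10) → (-117/10, -27/10)
T4 rotate counter-clockwise with cos θ = 5/13, sin θ = 12/13: (-117/10, -27/10) → (-261/130, -1539/130)

T(p) = (-261/130, -1539/130)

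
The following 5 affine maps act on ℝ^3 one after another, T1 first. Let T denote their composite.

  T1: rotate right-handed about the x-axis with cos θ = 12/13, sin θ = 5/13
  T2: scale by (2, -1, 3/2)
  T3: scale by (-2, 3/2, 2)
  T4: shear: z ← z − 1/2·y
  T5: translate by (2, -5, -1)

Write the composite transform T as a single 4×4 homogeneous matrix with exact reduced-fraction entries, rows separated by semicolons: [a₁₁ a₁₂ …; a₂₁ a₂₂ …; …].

T = [-4 0 0 2; 0 -18/13 15/26 -5; 0 24/13 129/52 -1; 0 0 0 1]

T1 = [1 0 0 0; 0 12/13 -5/13 0; 0 5/13 12/13 0; 0 0 0 1]
T2·T1 = [2 0 0 0; 0 -12/13 5/13 0; 0 15/26 18/13 0; 0 0 0 1]
T3·…·T1 = [-4 0 0 0; 0 -18/13 15/26 0; 0 15/13 36/13 0; 0 0 0 1]
T4·…·T1 = [-4 0 0 0; 0 -18/13 15/26 0; 0 24/13 129/52 0; 0 0 0 1]
T5·…·T1 = [-4 0 0 2; 0 -18/13 15/26 -5; 0 24/13 129/52 -1; 0 0 0 1]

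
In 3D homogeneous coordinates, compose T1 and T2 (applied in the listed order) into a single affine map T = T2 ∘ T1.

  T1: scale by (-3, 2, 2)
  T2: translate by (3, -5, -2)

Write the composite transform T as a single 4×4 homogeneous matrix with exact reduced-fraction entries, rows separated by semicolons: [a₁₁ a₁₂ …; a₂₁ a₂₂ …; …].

T = [-3 0 0 3; 0 2 0 -5; 0 0 2 -2; 0 0 0 1]

T1 = [-3 0 0 0; 0 2 0 0; 0 0 2 0; 0 0 0 1]
T2·T1 = [-3 0 0 3; 0 2 0 -5; 0 0 2 -2; 0 0 0 1]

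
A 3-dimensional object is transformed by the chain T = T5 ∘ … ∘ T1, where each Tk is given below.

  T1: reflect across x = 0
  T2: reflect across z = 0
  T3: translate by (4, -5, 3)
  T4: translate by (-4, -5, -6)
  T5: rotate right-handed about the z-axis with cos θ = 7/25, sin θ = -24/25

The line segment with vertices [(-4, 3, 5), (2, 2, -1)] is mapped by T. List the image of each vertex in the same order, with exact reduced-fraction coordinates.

T1 reflect across x = 0: (-4, 3, 5) → (4, 3, 5); (2, 2, -1) → (-2, 2, -1)
T2 reflect across z = 0: (4, 3, 5) → (4, 3, -5); (-2, 2, -1) → (-2, 2, 1)
T3 translate by (4, -5, 3): (4, 3, -5) → (8, -2, -2); (-2, 2, 1) → (2, -3, 4)
T4 translate by (-4, -5, -6): (8, -2, -2) → (4, -7, -8); (2, -3, 4) → (-2, -8, -2)
T5 rotate right-handed about the z-axis with cos θ = 7/25, sin θ = -24/25: (4, -7, -8) → (-28/5, -29/5, -8); (-2, -8, -2) → (-206/25, -8/25, -2)

image vertices: (-28/5, -29/5, -8), (-206/25, -8/25, -2)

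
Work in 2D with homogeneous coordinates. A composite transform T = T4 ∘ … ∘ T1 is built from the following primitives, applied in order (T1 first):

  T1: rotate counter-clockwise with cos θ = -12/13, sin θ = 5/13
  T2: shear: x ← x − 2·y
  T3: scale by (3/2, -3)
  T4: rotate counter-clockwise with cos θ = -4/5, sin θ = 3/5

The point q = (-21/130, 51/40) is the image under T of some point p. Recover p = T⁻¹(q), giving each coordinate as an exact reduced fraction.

p = (-1, -3/4)

T1 = [-12/13 -5/13 0; 5/13 -12/13 0; 0 0 1]
T2·T1 = [-22/13 19/13 0; 5/13 -12/13 0; 0 0 1]
T3·…·T1 = [-33/13 57/26 0; -15/13 36/13 0; 0 0 1]
T4·…·T1 = [177/65 -222/65 0; -3/5 -9/10 0; 0 0 1]
det M = -9/2; M⁻¹ = [1/5 -148/195 0; -2/15 -118/195 0; 0 0 1]
M⁻¹ · (-21/130, 51/40)ᵀ = (-1, -3/4)ᵀ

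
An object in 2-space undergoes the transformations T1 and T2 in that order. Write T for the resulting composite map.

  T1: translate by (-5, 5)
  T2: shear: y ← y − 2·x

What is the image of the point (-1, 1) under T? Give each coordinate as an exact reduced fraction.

T1 translate by (-5, 5): (-1, 1) → (-6, 6)
T2 shear: y ← y − 2·x: (-6, 6) → (-6, 18)

T(p) = (-6, 18)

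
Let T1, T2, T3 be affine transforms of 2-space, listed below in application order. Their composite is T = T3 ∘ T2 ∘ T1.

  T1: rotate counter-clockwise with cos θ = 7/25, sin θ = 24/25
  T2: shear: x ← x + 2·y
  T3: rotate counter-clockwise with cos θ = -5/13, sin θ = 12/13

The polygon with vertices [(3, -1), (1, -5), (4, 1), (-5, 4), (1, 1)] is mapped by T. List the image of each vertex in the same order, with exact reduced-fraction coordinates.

T1 rotate counter-clockwise with cos θ = 7/25, sin θ = 24/25: (3, -1) → (9/5, 13/5); (1, -5) → (127/25, -11/25); (4, 1) → (4/25, 103/25); (-5, 4) → (-131/25, -92/25); (1, 1) → (-17/25, 31/25)
T2 shear: x ← x + 2·y: (9/5, 13/5) → (7, 13/5); (127/25, -11/25) → (21/5, -11/25); (4/25, 103/25) → (42/5, 103/25); (-131/25, -92/25) → (-63/5, -92/25); (-17/25, 31/25) → (9/5, 31/25)
T3 rotate counter-clockwise with cos θ = -5/13, sin θ = 12/13: (7, 13/5) → (-331/65, 71/13); (21/5, -11/25) → (-393/325, 263/65); (42/5, 103/25) → (-2286/325, 401/65); (-63/5, -92/25) → (2679/325, -664/65); (9/5, 31/25) → (-597/325, 77/65)

image vertices: (-331/65, 71/13), (-393/325, 263/65), (-2286/325, 401/65), (2679/325, -664/65), (-597/325, 77/65)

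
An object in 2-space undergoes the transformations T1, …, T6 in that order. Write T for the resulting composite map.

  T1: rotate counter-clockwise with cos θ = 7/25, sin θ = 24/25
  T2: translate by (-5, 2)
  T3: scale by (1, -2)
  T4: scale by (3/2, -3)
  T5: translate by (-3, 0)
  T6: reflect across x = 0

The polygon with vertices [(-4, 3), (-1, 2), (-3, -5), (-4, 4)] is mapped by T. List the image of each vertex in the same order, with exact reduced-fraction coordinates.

T1 rotate counter-clockwise with cos θ = 7/25, sin θ = 24/25: (-4, 3) → (-4, -3); (-1, 2) → (-11/5, -2/5); (-3, -5) → (99/25, -107/25); (-4, 4) → (-124/25, -68/25)
T2 translate by (-5, 2): (-4, -3) → (-9, -1); (-11/5, -2/5) → (-36/5, 8/5); (99/25, -107/25) → (-26/25, -57/25); (-124/25, -68/25) → (-249/25, -18/25)
T3 scale by (1, -2): (-9, -1) → (-9, 2); (-36/5, 8/5) → (-36/5, -16/5); (-26/25, -57/25) → (-26/25, 114/25); (-249/25, -18/25) → (-249/25, 36/25)
T4 scale by (3/2, -3): (-9, 2) → (-27/2, -6); (-36/5, -16/5) → (-54/5, 48/5); (-26/25, 114/25) → (-39/25, -342/25); (-249/25, 36/25) → (-747/50, -108/25)
T5 translate by (-3, 0): (-27/2, -6) → (-33/2, -6); (-54/5, 48/5) → (-69/5, 48/5); (-39/25, -342/25) → (-114/25, -342/25); (-747/50, -108/25) → (-897/50, -108/25)
T6 reflect across x = 0: (-33/2, -6) → (33/2, -6); (-69/5, 48/5) → (69/5, 48/5); (-114/25, -342/25) → (114/25, -342/25); (-897/50, -108/25) → (897/50, -108/25)

image vertices: (33/2, -6), (69/5, 48/5), (114/25, -342/25), (897/50, -108/25)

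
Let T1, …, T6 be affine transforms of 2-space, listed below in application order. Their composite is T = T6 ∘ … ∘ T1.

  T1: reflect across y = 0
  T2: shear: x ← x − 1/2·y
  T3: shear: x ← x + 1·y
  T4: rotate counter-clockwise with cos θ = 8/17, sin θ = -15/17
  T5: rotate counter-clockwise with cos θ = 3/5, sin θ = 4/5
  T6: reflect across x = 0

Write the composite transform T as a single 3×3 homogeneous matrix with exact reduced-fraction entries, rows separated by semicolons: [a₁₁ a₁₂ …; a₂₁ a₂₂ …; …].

T1 = [1 0 0; 0 -1 0; 0 0 1]
T2·T1 = [1 1/2 0; 0 -1 0; 0 0 1]
T3·…·T1 = [1 -1/2 0; 0 -1 0; 0 0 1]
T4·…·T1 = [8/17 -19/17 0; -15/17 -1/34 0; 0 0 1]
T5·…·T1 = [84/85 -11/17 0; -13/85 -31/34 0; 0 0 1]
T6·…·T1 = [-84/85 11/17 0; -13/85 -31/34 0; 0 0 1]

T = [-84/85 11/17 0; -13/85 -31/34 0; 0 0 1]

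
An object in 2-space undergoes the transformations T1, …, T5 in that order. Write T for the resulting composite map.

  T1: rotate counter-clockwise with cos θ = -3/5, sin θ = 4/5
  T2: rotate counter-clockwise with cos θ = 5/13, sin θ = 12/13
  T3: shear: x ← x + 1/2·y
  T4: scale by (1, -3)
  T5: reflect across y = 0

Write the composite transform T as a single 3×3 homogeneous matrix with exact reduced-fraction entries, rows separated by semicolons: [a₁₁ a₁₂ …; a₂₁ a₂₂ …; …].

T1 = [-3/5 -4/5 0; 4/5 -3/5 0; 0 0 1]
T2·T1 = [-63/65 16/65 0; -16/65 -63/65 0; 0 0 1]
T3·…·T1 = [-71/65 -31/130 0; -16/65 -63/65 0; 0 0 1]
T4·…·T1 = [-71/65 -31/130 0; 48/65 189/65 0; 0 0 1]
T5·…·T1 = [-71/65 -31/130 0; -48/65 -189/65 0; 0 0 1]

T = [-71/65 -31/130 0; -48/65 -189/65 0; 0 0 1]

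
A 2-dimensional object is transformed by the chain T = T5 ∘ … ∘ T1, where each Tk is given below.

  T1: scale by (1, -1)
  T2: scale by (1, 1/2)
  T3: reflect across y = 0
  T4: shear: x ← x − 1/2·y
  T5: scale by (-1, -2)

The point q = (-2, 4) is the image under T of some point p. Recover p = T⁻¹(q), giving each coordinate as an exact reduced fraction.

p = (1, -4)

T1 = [1 0 0; 0 -1 0; 0 0 1]
T2·T1 = [1 0 0; 0 -1/2 0; 0 0 1]
T3·…·T1 = [1 0 0; 0 1/2 0; 0 0 1]
T4·…·T1 = [1 -1/4 0; 0 1/2 0; 0 0 1]
T5·…·T1 = [-1 1/4 0; 0 -1 0; 0 0 1]
det M = 1; M⁻¹ = [-1 -1/4 0; 0 -1 0; 0 0 1]
M⁻¹ · (-2, 4)ᵀ = (1, -4)ᵀ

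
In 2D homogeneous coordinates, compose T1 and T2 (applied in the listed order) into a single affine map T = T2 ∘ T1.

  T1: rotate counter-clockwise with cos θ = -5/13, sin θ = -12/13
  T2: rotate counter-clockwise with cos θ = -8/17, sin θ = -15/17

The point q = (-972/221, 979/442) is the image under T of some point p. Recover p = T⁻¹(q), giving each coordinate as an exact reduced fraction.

T1 = [-5/13 12/13 0; -12/13 -5/13 0; 0 0 1]
T2·T1 = [-140/221 -171/221 0; 171/221 -140/221 0; 0 0 1]
det M = 1; M⁻¹ = [-140/221 171/221 0; -171/221 -140/221 0; 0 0 1]
M⁻¹ · (-972/221, 979/442)ᵀ = (9/2, 2)ᵀ

p = (9/2, 2)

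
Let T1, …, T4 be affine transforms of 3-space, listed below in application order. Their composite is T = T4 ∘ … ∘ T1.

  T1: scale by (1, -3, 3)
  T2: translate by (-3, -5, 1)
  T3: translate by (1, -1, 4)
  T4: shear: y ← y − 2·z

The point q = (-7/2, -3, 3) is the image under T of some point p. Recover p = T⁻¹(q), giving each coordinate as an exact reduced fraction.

p = (-3/2, -3, -2/3)

T1 = [1 0 0 0; 0 -3 0 0; 0 0 3 0; 0 0 0 1]
T2·T1 = [1 0 0 -3; 0 -3 0 -5; 0 0 3 1; 0 0 0 1]
T3·…·T1 = [1 0 0 -2; 0 -3 0 -6; 0 0 3 5; 0 0 0 1]
T4·…·T1 = [1 0 0 -2; 0 -3 -6 -16; 0 0 3 5; 0 0 0 1]
det M = -9; M⁻¹ = [1 0 0 2; 0 -1/3 -2/3 -2; 0 0 1/3 -5/3; 0 0 0 1]
M⁻¹ · (-7/2, -3, 3)ᵀ = (-3/2, -3, -2/3)ᵀ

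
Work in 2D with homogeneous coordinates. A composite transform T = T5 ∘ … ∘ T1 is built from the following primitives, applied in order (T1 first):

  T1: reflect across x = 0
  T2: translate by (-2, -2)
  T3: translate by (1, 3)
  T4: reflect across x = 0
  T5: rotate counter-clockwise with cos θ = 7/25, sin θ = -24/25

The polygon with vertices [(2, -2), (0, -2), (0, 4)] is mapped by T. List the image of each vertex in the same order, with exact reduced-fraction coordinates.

T1 reflect across x = 0: (2, -2) → (-2, -2); (0, -2) → (0, -2); (0, 4) → (0, 4)
T2 translate by (-2, -2): (-2, -2) → (-4, -4); (0, -2) → (-2, -4); (0, 4) → (-2, 2)
T3 translate by (1, 3): (-4, -4) → (-3, -1); (-2, -4) → (-1, -1); (-2, 2) → (-1, 5)
T4 reflect across x = 0: (-3, -1) → (3, -1); (-1, -1) → (1, -1); (-1, 5) → (1, 5)
T5 rotate counter-clockwise with cos θ = 7/25, sin θ = -24/25: (3, -1) → (-3/25, -79/25); (1, -1) → (-17/25, -31/25); (1, 5) → (127/25, 11/25)

image vertices: (-3/25, -79/25), (-17/25, -31/25), (127/25, 11/25)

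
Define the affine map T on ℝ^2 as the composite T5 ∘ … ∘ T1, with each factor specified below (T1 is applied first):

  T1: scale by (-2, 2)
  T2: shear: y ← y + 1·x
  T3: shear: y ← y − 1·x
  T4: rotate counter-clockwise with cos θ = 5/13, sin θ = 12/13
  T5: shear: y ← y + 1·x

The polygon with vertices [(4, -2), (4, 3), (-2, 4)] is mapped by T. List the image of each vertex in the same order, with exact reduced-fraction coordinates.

T1 scale by (-2, 2): (4, -2) → (-8, -4); (4, 3) → (-8, 6); (-2, 4) → (4, 8)
T2 shear: y ← y + 1·x: (-8, -4) → (-8, -12); (-8, 6) → (-8, -2); (4, 8) → (4, 12)
T3 shear: y ← y − 1·x: (-8, -12) → (-8, -4); (-8, -2) → (-8, 6); (4, 12) → (4, 8)
T4 rotate counter-clockwise with cos θ = 5/13, sin θ = 12/13: (-8, -4) → (8/13, -116/13); (-8, 6) → (-112/13, -66/13); (4, 8) → (-76/13, 88/13)
T5 shear: y ← y + 1·x: (8/13, -116/13) → (8/13, -108/13); (-112/13, -66/13) → (-112/13, -178/13); (-76/13, 88/13) → (-76/13, 12/13)

image vertices: (8/13, -108/13), (-112/13, -178/13), (-76/13, 12/13)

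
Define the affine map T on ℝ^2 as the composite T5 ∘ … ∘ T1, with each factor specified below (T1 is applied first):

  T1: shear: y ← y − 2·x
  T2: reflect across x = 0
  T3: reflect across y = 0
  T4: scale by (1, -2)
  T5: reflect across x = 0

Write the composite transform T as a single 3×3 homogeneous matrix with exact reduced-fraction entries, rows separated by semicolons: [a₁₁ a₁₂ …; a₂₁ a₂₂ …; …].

T1 = [1 0 0; -2 1 0; 0 0 1]
T2·T1 = [-1 0 0; -2 1 0; 0 0 1]
T3·…·T1 = [-1 0 0; 2 -1 0; 0 0 1]
T4·…·T1 = [-1 0 0; -4 2 0; 0 0 1]
T5·…·T1 = [1 0 0; -4 2 0; 0 0 1]

T = [1 0 0; -4 2 0; 0 0 1]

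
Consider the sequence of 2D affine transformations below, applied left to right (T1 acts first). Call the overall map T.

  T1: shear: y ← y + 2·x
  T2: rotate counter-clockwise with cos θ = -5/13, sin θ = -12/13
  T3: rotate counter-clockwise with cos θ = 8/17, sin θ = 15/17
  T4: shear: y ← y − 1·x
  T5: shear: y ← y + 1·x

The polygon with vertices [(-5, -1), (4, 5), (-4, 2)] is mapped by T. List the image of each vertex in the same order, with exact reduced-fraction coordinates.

image vertices: (-2581/221, -685/221), (2783/221, 1136/221), (-122/17, -12/17)

T1 shear: y ← y + 2·x: (-5, -1) → (-5, -11); (4, 5) → (4, 13); (-4, 2) → (-4, -6)
T2 rotate counter-clockwise with cos θ = -5/13, sin θ = -12/13: (-5, -11) → (-107/13, 115/13); (4, 13) → (136/13, -113/13); (-4, -6) → (-4, 6)
T3 rotate counter-clockwise with cos θ = 8/17, sin θ = 15/17: (-107/13, 115/13) → (-2581/221, -685/221); (136/13, -113/13) → (2783/221, 1136/221); (-4, 6) → (-122/17, -12/17)
T4 shear: y ← y − 1·x: (-2581/221, -685/221) → (-2581/221, 1896/221); (2783/221, 1136/221) → (2783/221, -1647/221); (-122/17, -12/17) → (-122/17, 110/17)
T5 shear: y ← y + 1·x: (-2581/221, 1896/221) → (-2581/221, -685/221); (2783/221, -1647/221) → (2783/221, 1136/221); (-122/17, 110/17) → (-122/17, -12/17)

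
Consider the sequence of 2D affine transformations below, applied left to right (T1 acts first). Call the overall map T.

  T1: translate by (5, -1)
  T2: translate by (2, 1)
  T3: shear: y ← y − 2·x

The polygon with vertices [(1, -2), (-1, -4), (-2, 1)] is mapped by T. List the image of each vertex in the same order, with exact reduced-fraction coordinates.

image vertices: (8, -18), (6, -16), (5, -9)

T1 translate by (5, -1): (1, -2) → (6, -3); (-1, -4) → (4, -5); (-2, 1) → (3, 0)
T2 translate by (2, 1): (6, -3) → (8, -2); (4, -5) → (6, -4); (3, 0) → (5, 1)
T3 shear: y ← y − 2·x: (8, -2) → (8, -18); (6, -4) → (6, -16); (5, 1) → (5, -9)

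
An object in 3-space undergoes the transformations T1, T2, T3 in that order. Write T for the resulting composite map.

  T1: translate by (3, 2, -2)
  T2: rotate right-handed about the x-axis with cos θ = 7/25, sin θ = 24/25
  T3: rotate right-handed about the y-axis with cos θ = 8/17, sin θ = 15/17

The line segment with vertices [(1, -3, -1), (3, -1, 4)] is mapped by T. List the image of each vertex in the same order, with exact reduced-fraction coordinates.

image vertices: (5/17, 13/5, -372/85), (354/85, -41/25, -1946/425)

T1 translate by (3, 2, -2): (1, -3, -1) → (4, -1, -3); (3, -1, 4) → (6, 1, 2)
T2 rotate right-handed about the x-axis with cos θ = 7/25, sin θ = 24/25: (4, -1, -3) → (4, 13/5, -9/5); (6, 1, 2) → (6, -41/25, 38/25)
T3 rotate right-handed about the y-axis with cos θ = 8/17, sin θ = 15/17: (4, 13/5, -9/5) → (5/17, 13/5, -372/85); (6, -41/25, 38/25) → (354/85, -41/25, -1946/425)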